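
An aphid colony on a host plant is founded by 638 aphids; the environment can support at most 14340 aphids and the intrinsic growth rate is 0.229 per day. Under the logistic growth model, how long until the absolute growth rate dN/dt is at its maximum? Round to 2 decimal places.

13.39 days

Logistic growth is fastest at N = K/2 = 7170.
A = (K − N₀)/N₀ = 21.476. Set K/(1 + A·e^(−rt)) = K/2 → A·e^(−rt) = 1.
e^(−0.229t) = 1/21.476 = 0.0465625, so t = ln(21.476)/0.229 = 3.067/0.229 = 13.393.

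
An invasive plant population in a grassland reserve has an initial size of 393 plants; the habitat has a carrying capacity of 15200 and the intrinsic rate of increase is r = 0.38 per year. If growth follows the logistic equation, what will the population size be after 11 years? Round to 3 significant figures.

A = (K − N₀)/N₀ = (15200 − 393)/393 = 37.677.
N(t) = K/(1 + A·e^(−rt)) = 15200/(1 + 37.677×e^(−0.38×11)).
e^(−4.18) = 0.015299; denominator = 1 + 37.677×0.015299 = 1.5764.
N = 15200/1.5764 = 9642.23.

9640 plants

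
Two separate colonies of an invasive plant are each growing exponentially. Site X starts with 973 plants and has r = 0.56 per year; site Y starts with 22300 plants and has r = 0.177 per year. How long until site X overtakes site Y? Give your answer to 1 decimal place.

Set 973·e^(0.56t) = 22300·e^(0.177t).
e^((0.56 − 0.177)t) = 22300/973 → e^(0.383·t) = 22.919.
0.383·t = ln(22.919) = 3.132, so t = 3.132/0.383 = 8.1774.

8.2 years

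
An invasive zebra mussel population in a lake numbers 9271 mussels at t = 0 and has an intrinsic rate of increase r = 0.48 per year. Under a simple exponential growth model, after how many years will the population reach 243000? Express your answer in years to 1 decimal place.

6.8 years

Set N₀·e^(rt) = 243000: e^(0.48·t) = 243000/9271 = 26.211.
0.48·t = ln(26.211) = 3.2662, so t = 3.2662/0.48 = 6.8045.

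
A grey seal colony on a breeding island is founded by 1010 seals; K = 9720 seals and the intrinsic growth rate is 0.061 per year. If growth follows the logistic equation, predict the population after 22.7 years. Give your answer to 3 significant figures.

A = (K − N₀)/N₀ = (9720 − 1010)/1010 = 8.6238.
N(t) = K/(1 + A·e^(−rt)) = 9720/(1 + 8.6238×e^(−0.061×22.7)).
e^(−1.385) = 0.2504; denominator = 1 + 8.6238×0.2504 = 3.1594.
N = 9720/3.1594 = 3076.55.

3080 seals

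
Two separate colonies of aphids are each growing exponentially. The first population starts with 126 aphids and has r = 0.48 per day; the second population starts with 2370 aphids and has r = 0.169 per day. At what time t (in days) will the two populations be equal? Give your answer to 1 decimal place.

Set 126·e^(0.48t) = 2370·e^(0.169t).
e^((0.48 − 0.169)t) = 2370/126 → e^(0.311·t) = 18.81.
0.311·t = ln(18.81) = 2.9344, so t = 2.9344/0.311 = 9.4353.

9.4 days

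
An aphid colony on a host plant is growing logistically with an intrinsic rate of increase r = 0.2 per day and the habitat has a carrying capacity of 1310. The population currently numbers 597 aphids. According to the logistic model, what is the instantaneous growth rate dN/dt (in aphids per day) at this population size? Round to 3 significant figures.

dN/dt = rN(1 − N/K) = 0.2 × 597 × (1 − 597/1310).
1 − 597/1310 = 0.54427; dN/dt = 0.2 × 597 × 0.54427 = 64.986.

65.0 aphids per day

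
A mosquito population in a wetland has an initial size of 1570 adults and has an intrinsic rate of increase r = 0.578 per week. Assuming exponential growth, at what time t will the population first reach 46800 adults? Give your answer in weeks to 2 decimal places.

5.87 weeks

Set N₀·e^(rt) = 46800: e^(0.578·t) = 46800/1570 = 29.809.
0.578·t = ln(29.809) = 3.3948, so t = 3.3948/0.578 = 5.8734.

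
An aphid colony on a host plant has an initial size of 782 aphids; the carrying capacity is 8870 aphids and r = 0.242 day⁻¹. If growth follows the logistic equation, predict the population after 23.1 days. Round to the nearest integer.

A = (K − N₀)/N₀ = (8870 − 782)/782 = 10.343.
N(t) = K/(1 + A·e^(−rt)) = 8870/(1 + 10.343×e^(−0.242×23.1)).
e^(−5.59) = 0.0037343; denominator = 1 + 10.343×0.0037343 = 1.0386.
N = 8870/1.0386 = 8540.16.

8540 aphids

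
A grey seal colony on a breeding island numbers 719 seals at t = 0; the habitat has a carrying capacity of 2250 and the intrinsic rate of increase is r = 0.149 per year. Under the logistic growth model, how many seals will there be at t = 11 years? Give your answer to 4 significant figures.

A = (K − N₀)/N₀ = (2250 − 719)/719 = 2.1293.
N(t) = K/(1 + A·e^(−rt)) = 2250/(1 + 2.1293×e^(−0.149×11)).
e^(−1.639) = 0.19417; denominator = 1 + 2.1293×0.19417 = 1.4135.
N = 2250/1.4135 = 1591.83.

1592 seals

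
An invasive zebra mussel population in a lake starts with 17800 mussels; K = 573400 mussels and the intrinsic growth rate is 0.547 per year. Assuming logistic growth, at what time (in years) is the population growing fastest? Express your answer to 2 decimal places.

Logistic growth is fastest at N = K/2 = 286700.
A = (K − N₀)/N₀ = 31.213. Set K/(1 + A·e^(−rt)) = K/2 → A·e^(−rt) = 1.
e^(−0.547t) = 1/31.213 = 0.0320374, so t = ln(31.213)/0.547 = 3.4409/0.547 = 6.2904.

6.29 years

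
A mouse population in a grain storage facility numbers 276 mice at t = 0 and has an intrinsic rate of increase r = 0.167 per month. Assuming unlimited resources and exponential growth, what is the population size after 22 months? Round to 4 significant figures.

N(t) = N₀·e^(rt) = 276 × e^(0.167×22) = 276 × e^3.674.
e^3.674 ≈ 39.409, so N ≈ 276 × 39.409 = 10876.9.

10880 mice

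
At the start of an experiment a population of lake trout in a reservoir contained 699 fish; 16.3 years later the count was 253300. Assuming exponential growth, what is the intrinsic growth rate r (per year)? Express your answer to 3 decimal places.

From N(t) = N₀·e^(rt): e^(r·16.3) = 253300/699 = 362.37.
r·16.3 = ln(362.37) = 5.8927, so r = 5.8927/16.3 = 0.36151.

0.362 per year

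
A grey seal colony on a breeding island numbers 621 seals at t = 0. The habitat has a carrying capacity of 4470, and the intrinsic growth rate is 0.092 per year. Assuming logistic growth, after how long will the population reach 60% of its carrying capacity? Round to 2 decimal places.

24.24 years

A = (K − N₀)/N₀ = (4470 − 621)/621 = 6.1981.
Solve 4470/(1 + 6.1981·e^(−0.092t)) = 2682: 1 + 6.1981·e^(−0.092t) = 1.6667, so e^(−0.092t) = 0.10756.
−0.092·t = ln(0.10756) = -2.2297, so t = 2.2297/0.092 = 24.236.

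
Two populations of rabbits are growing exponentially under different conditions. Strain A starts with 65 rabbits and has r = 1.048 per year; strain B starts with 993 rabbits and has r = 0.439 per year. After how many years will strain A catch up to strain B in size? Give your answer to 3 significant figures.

Set 65·e^(1.048t) = 993·e^(0.439t).
e^((1.048 − 0.439)t) = 993/65 → e^(0.609·t) = 15.277.
0.609·t = ln(15.277) = 2.7263, so t = 2.7263/0.609 = 4.4768.

4.48 years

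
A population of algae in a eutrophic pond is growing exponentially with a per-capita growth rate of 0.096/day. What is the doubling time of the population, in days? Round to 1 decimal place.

7.2 days

Doubling time t_d = ln(2)/r = 0.6931/0.096 = 7.2203.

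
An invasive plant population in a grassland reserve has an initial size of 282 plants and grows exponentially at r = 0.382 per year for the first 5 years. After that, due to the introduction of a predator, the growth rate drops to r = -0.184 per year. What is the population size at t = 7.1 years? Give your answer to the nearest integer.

1294 plants

Phase 1: N(5) = 282·e^(0.382×5) = 282·e^1.91 = 1904.37.
Phase 2 runs for 7.1 − 5 = 2.1 years at r = -0.184.
N(7.1) = 1904.37·e^(-0.184×2.1) = 1904.37·e^-0.3864 = 1294.02.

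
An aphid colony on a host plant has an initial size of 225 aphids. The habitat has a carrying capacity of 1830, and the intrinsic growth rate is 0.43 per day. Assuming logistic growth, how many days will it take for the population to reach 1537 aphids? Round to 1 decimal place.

A = (K − N₀)/N₀ = (1830 − 225)/225 = 7.1333.
Solve 1830/(1 + 7.1333·e^(−0.43t)) = 1537: 1 + 7.1333·e^(−0.43t) = 1.1906, so e^(−0.43t) = 0.026724.
−0.43·t = ln(0.026724) = -3.6222, so t = 3.6222/0.43 = 8.4237.

8.4 days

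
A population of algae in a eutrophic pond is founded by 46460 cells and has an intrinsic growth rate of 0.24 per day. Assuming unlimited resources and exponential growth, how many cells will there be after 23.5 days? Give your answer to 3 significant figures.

13100000 cells

N(t) = N₀·e^(rt) = 46460 × e^(0.24×23.5) = 46460 × e^5.64.
e^5.64 ≈ 281.46, so N ≈ 46460 × 281.46 = 1.307676×10^7.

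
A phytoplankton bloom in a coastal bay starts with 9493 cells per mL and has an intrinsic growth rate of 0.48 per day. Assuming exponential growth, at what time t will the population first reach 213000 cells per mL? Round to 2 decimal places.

6.48 days

Set N₀·e^(rt) = 213000: e^(0.48·t) = 213000/9493 = 22.438.
0.48·t = ln(22.438) = 3.1107, so t = 3.1107/0.48 = 6.4807.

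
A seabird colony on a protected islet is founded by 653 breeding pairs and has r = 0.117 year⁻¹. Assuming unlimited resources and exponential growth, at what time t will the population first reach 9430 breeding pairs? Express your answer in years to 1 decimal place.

22.8 years

Set N₀·e^(rt) = 9430: e^(0.117·t) = 9430/653 = 14.441.
0.117·t = ln(14.441) = 2.6701, so t = 2.6701/0.117 = 22.821.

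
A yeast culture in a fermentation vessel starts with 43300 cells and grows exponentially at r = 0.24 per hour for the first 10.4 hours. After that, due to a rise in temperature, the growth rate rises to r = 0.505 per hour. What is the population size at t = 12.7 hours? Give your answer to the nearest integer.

1678495 cells

Phase 1: N(10.4) = 43300·e^(0.24×10.4) = 43300·e^2.496 = 525396.
Phase 2 runs for 12.7 − 10.4 = 2.3 hours at r = 0.505.
N(12.7) = 525396·e^(0.505×2.3) = 525396·e^1.161 = 1.678495×10^6.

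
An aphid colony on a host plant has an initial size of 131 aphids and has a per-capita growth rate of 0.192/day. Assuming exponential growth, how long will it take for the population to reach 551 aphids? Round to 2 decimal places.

Set N₀·e^(rt) = 551: e^(0.192·t) = 551/131 = 4.2061.
0.192·t = ln(4.2061) = 1.4365, so t = 1.4365/0.192 = 7.482.

7.48 days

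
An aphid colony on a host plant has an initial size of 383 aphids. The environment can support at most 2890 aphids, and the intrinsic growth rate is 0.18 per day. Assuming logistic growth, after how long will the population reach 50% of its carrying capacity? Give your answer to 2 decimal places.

A = (K − N₀)/N₀ = (2890 − 383)/383 = 6.5457.
Solve 2890/(1 + 6.5457·e^(−0.18t)) = 1445: 1 + 6.5457·e^(−0.18t) = 2, so e^(−0.18t) = 0.152772.
−0.18·t = ln(0.152772) = -1.8788, so t = 1.8788/0.18 = 10.438.

10.44 days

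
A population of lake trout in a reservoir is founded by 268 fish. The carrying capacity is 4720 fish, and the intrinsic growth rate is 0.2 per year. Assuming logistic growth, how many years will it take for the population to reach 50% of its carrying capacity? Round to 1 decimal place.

14.1 years

A = (K − N₀)/N₀ = (4720 − 268)/268 = 16.612.
Solve 4720/(1 + 16.612·e^(−0.2t)) = 2360: 1 + 16.612·e^(−0.2t) = 2, so e^(−0.2t) = 0.0601977.
−0.2·t = ln(0.0601977) = -2.8101, so t = 2.8101/0.2 = 14.051.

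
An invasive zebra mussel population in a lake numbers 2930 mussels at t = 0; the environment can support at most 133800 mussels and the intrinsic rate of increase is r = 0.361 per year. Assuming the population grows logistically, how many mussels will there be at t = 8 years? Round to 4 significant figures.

38370 mussels

A = (K − N₀)/N₀ = (133800 − 2930)/2930 = 44.666.
N(t) = K/(1 + A·e^(−rt)) = 133800/(1 + 44.666×e^(−0.361×8)).
e^(−2.888) = 0.055687; denominator = 1 + 44.666×0.055687 = 3.4873.
N = 133800/3.4873 = 38367.7.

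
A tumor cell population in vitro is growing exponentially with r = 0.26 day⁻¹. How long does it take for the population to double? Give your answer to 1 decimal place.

Doubling time t_d = ln(2)/r = 0.6931/0.26 = 2.666.

2.7 days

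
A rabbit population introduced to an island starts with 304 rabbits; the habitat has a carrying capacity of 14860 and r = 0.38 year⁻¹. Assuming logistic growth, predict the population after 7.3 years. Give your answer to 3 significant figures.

3730 rabbits

A = (K − N₀)/N₀ = (14860 − 304)/304 = 47.882.
N(t) = K/(1 + A·e^(−rt)) = 14860/(1 + 47.882×e^(−0.38×7.3)).
e^(−2.774) = 0.062412; denominator = 1 + 47.882×0.062412 = 3.9884.
N = 14860/3.9884 = 3725.83.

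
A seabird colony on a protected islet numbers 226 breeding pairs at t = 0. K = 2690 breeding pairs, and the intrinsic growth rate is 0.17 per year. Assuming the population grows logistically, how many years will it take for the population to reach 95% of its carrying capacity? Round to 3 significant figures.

31.4 years

A = (K − N₀)/N₀ = (2690 − 226)/226 = 10.903.
Solve 2690/(1 + 10.903·e^(−0.17t)) = 2555.5: 1 + 10.903·e^(−0.17t) = 1.0526, so e^(−0.17t) = 0.00482741.
−0.17·t = ln(0.00482741) = -5.3334, so t = 5.3334/0.17 = 31.373.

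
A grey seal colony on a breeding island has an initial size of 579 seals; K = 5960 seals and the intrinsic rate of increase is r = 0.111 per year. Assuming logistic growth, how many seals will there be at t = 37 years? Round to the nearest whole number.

A = (K − N₀)/N₀ = (5960 − 579)/579 = 9.2936.
N(t) = K/(1 + A·e^(−rt)) = 5960/(1 + 9.2936×e^(−0.111×37)).
e^(−4.107) = 0.016457; denominator = 1 + 9.2936×0.016457 = 1.1529.
N = 5960/1.1529 = 5169.37.

5169 seals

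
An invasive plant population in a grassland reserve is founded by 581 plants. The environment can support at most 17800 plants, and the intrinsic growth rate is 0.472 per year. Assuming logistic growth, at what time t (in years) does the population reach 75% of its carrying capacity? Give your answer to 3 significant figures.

9.51 years

A = (K − N₀)/N₀ = (17800 − 581)/581 = 29.637.
Solve 17800/(1 + 29.637·e^(−0.472t)) = 13350: 1 + 29.637·e^(−0.472t) = 1.3333, so e^(−0.472t) = 0.0112473.
−0.472·t = ln(0.0112473) = -4.4876, so t = 4.4876/0.472 = 9.5077.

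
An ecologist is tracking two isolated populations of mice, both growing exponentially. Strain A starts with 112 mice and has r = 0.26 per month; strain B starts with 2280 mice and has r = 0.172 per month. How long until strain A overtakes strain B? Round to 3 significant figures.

Set 112·e^(0.26t) = 2280·e^(0.172t).
e^((0.26 − 0.172)t) = 2280/112 → e^(0.088·t) = 20.357.
0.088·t = ln(20.357) = 3.0134, so t = 3.0134/0.088 = 34.244.

34.2 months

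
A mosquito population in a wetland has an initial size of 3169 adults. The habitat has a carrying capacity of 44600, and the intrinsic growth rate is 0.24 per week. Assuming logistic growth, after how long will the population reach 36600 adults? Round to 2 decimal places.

17.05 weeks

A = (K − N₀)/N₀ = (44600 − 3169)/3169 = 13.074.
Solve 44600/(1 + 13.074·e^(−0.24t)) = 36600: 1 + 13.074·e^(−0.24t) = 1.2186, so e^(−0.24t) = 0.0167188.
−0.24·t = ln(0.0167188) = -4.0912, so t = 4.0912/0.24 = 17.047.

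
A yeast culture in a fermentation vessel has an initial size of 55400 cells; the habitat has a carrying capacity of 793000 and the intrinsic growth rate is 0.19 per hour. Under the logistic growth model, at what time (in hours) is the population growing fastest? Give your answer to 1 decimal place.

Logistic growth is fastest at N = K/2 = 396500.
A = (K − N₀)/N₀ = 13.314. Set K/(1 + A·e^(−rt)) = K/2 → A·e^(−rt) = 1.
e^(−0.19t) = 1/13.314 = 0.0751085, so t = ln(13.314)/0.19 = 2.5888/0.19 = 13.625.

13.6 hours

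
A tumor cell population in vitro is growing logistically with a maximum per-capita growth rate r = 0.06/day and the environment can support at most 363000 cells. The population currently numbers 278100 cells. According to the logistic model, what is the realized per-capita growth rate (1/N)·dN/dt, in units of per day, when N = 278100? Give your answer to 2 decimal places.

(1/N)·dN/dt = r(1 − N/K) = 0.06 × (1 − 278100/363000).
= 0.06 × 0.23388 = 0.014033.

0.01 per day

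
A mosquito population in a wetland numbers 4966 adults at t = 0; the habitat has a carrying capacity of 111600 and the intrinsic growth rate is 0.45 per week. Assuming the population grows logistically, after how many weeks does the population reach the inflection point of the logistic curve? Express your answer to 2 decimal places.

Logistic growth is fastest at N = K/2 = 55800.
A = (K − N₀)/N₀ = 21.473. Set K/(1 + A·e^(−rt)) = K/2 → A·e^(−rt) = 1.
e^(−0.45t) = 1/21.473 = 0.0465705, so t = ln(21.473)/0.45 = 3.0668/0.45 = 6.8151.

6.82 weeks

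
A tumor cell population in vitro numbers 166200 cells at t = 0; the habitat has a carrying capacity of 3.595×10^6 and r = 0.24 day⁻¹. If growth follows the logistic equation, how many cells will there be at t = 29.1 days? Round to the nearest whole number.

3527567 cells

A = (K − N₀)/N₀ = (3.595×10^6 − 166200)/166200 = 20.631.
N(t) = K/(1 + A·e^(−rt)) = 3.595×10^6/(1 + 20.631×e^(−0.24×29.1)).
e^(−6.984) = 0.00092659; denominator = 1 + 20.631×0.00092659 = 1.0191.
N = 3.595×10^6/1.0191 = 3.527567×10^6.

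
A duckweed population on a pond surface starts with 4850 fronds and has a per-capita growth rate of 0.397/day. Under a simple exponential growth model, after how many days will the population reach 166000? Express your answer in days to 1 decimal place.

Set N₀·e^(rt) = 166000: e^(0.397·t) = 166000/4850 = 34.227.
0.397·t = ln(34.227) = 3.533, so t = 3.533/0.397 = 8.8993.

8.9 days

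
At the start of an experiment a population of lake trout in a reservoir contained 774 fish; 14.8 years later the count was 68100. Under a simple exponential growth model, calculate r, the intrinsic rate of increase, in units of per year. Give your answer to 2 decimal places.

From N(t) = N₀·e^(rt): e^(r·14.8) = 68100/774 = 87.984.
r·14.8 = ln(87.984) = 4.4772, so r = 4.4772/14.8 = 0.30251.

0.30 per year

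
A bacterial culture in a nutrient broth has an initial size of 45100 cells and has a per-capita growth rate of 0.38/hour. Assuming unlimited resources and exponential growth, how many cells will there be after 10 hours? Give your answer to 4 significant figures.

2016000 cells

N(t) = N₀·e^(rt) = 45100 × e^(0.38×10) = 45100 × e^3.8.
e^3.8 ≈ 44.701, so N ≈ 45100 × 44.701 = 2.016023×10^6.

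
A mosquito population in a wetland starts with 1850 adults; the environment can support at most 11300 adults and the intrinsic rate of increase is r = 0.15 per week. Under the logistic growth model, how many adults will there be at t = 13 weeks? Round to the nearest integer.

6544 adults

A = (K − N₀)/N₀ = (11300 − 1850)/1850 = 5.1081.
N(t) = K/(1 + A·e^(−rt)) = 11300/(1 + 5.1081×e^(−0.15×13)).
e^(−1.95) = 0.14227; denominator = 1 + 5.1081×0.14227 = 1.7268.
N = 11300/1.7268 = 6544.08.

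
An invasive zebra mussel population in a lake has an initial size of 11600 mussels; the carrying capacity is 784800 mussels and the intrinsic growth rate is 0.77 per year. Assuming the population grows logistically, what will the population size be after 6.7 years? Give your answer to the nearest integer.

567422 mussels

A = (K − N₀)/N₀ = (784800 − 11600)/11600 = 66.655.
N(t) = K/(1 + A·e^(−rt)) = 784800/(1 + 66.655×e^(−0.77×6.7)).
e^(−5.159) = 0.0057474; denominator = 1 + 66.655×0.0057474 = 1.3831.
N = 784800/1.3831 = 567422.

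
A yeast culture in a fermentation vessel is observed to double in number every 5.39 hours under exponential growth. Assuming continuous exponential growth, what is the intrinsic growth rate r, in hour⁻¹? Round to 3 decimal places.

0.129 per hour

r = ln(2)/t_d = 0.6931/5.39 = 0.1286.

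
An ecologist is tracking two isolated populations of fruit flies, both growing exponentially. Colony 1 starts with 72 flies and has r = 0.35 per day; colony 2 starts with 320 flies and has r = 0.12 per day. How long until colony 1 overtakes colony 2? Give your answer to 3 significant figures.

Set 72·e^(0.35t) = 320·e^(0.12t).
e^((0.35 − 0.12)t) = 320/72 → e^(0.23·t) = 4.4444.
0.23·t = ln(4.4444) = 1.4917, so t = 1.4917/0.23 = 6.4855.

6.49 days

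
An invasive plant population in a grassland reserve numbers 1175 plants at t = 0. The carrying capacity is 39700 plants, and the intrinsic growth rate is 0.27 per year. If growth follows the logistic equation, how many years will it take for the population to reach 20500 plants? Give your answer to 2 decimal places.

13.17 years

A = (K − N₀)/N₀ = (39700 − 1175)/1175 = 32.787.
Solve 39700/(1 + 32.787·e^(−0.27t)) = 20500: 1 + 32.787·e^(−0.27t) = 1.9366, so e^(−0.27t) = 0.0285655.
−0.27·t = ln(0.0285655) = -3.5556, so t = 3.5556/0.27 = 13.169.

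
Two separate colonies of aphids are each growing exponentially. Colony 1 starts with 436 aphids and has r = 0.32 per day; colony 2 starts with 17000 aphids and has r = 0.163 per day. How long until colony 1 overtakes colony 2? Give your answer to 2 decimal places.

Set 436·e^(0.32t) = 17000·e^(0.163t).
e^((0.32 − 0.163)t) = 17000/436 → e^(0.157·t) = 38.991.
0.157·t = ln(38.991) = 3.6633, so t = 3.6633/0.157 = 23.333.

23.33 days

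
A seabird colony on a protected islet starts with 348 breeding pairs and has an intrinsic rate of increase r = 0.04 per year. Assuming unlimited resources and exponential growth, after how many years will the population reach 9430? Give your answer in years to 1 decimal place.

82.5 years

Set N₀·e^(rt) = 9430: e^(0.04·t) = 9430/348 = 27.098.
0.04·t = ln(27.098) = 3.2994, so t = 3.2994/0.04 = 82.486.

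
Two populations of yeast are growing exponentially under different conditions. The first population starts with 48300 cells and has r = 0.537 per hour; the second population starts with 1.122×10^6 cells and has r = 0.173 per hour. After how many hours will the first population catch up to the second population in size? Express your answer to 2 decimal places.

Set 48300·e^(0.537t) = 1.122×10^6·e^(0.173t).
e^((0.537 − 0.173)t) = 1.122×10^6/48300 → e^(0.364·t) = 23.23.
0.364·t = ln(23.23) = 3.1454, so t = 3.1454/0.364 = 8.6413.

8.64 hours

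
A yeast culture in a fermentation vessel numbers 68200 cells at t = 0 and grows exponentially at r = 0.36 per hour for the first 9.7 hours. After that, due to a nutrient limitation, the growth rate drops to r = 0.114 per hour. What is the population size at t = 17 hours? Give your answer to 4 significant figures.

Phase 1: N(9.7) = 68200·e^(0.36×9.7) = 68200·e^3.492 = 2.240478×10^6.
Phase 2 runs for 17 − 9.7 = 7.3 hours at r = 0.114.
N(17) = 2.240478×10^6·e^(0.114×7.3) = 2.240478×10^6·e^0.8322 = 5.149447×10^6.

5149000 cells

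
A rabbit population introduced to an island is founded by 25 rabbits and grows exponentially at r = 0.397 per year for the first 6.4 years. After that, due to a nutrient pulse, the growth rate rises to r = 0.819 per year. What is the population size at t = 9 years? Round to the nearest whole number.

2668 rabbits

Phase 1: N(6.4) = 25·e^(0.397×6.4) = 25·e^2.541 = 317.245.
Phase 2 runs for 9 − 6.4 = 2.6 years at r = 0.819.
N(9) = 317.245·e^(0.819×2.6) = 317.245·e^2.129 = 2667.98.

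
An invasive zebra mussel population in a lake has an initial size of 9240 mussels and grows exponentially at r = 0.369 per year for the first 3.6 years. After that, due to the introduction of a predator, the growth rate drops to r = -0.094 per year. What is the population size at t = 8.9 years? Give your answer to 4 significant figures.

Phase 1: N(3.6) = 9240·e^(0.369×3.6) = 9240·e^1.328 = 34881.
Phase 2 runs for 8.9 − 3.6 = 5.3 years at r = -0.094.
N(8.9) = 34881·e^(-0.094×5.3) = 34881·e^-0.4982 = 21194.5.

21190 mussels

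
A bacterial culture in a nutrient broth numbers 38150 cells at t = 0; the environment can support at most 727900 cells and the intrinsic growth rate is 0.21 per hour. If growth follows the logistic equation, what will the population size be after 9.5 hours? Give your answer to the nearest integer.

A = (K − N₀)/N₀ = (727900 − 38150)/38150 = 18.08.
N(t) = K/(1 + A·e^(−rt)) = 727900/(1 + 18.08×e^(−0.21×9.5)).
e^(−1.995) = 0.13601; denominator = 1 + 18.08×0.13601 = 3.4591.
N = 727900/3.4591 = 210429.

210429 cells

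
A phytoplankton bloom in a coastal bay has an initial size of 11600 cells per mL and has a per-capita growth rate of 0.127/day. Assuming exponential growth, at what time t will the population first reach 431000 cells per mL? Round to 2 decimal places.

28.47 days

Set N₀·e^(rt) = 431000: e^(0.127·t) = 431000/11600 = 37.155.
0.127·t = ln(37.155) = 3.6151, so t = 3.6151/0.127 = 28.465.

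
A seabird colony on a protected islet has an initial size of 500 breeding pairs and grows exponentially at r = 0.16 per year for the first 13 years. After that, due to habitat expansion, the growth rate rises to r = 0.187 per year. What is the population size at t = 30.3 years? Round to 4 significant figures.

Phase 1: N(13) = 500·e^(0.16×13) = 500·e^2.08 = 4002.23.
Phase 2 runs for 30.3 − 13 = 17.3 years at r = 0.187.
N(30.3) = 4002.23·e^(0.187×17.3) = 4002.23·e^3.235 = 101692.

101700 breeding pairs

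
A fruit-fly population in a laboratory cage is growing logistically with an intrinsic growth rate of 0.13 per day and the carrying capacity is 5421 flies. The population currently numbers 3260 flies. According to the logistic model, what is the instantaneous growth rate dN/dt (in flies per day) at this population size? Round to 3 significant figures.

dN/dt = rN(1 − N/K) = 0.13 × 3260 × (1 − 3260/5421).
1 − 3260/5421 = 0.39863; dN/dt = 0.13 × 3260 × 0.39863 = 168.94.

169 flies per day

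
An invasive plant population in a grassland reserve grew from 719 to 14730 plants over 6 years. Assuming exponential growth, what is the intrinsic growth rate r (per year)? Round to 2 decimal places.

From N(t) = N₀·e^(rt): e^(r·6) = 14730/719 = 20.487.
r·6 = ln(20.487) = 3.0198, so r = 3.0198/6 = 0.5033.

0.50 per year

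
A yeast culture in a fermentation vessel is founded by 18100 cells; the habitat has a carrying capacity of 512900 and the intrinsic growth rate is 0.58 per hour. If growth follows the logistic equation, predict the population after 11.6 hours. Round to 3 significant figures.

497000 cells

A = (K − N₀)/N₀ = (512900 − 18100)/18100 = 27.337.
N(t) = K/(1 + A·e^(−rt)) = 512900/(1 + 27.337×e^(−0.58×11.6)).
e^(−6.728) = 0.0011969; denominator = 1 + 27.337×0.0011969 = 1.0327.
N = 512900/1.0327 = 496649.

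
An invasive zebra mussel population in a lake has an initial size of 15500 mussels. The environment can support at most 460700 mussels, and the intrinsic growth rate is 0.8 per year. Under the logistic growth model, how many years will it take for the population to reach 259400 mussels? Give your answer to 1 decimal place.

A = (K − N₀)/N₀ = (460700 − 15500)/15500 = 28.723.
Solve 460700/(1 + 28.723·e^(−0.8t)) = 259400: 1 + 28.723·e^(−0.8t) = 1.776, so e^(−0.8t) = 0.0270178.
−0.8·t = ln(0.0270178) = -3.6113, so t = 3.6113/0.8 = 4.5141.

4.5 years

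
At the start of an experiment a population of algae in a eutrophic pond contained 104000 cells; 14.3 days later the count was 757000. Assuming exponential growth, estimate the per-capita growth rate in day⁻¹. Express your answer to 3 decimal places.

From N(t) = N₀·e^(rt): e^(r·14.3) = 757000/104000 = 7.2788.
r·14.3 = ln(7.2788) = 1.985, so r = 1.985/14.3 = 0.13881.

0.139 per day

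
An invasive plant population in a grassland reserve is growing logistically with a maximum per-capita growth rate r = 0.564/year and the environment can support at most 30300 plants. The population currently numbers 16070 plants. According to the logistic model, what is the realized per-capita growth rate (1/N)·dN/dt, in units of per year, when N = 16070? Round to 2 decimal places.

0.26 per year

(1/N)·dN/dt = r(1 − N/K) = 0.564 × (1 − 16070/30300).
= 0.564 × 0.46964 = 0.26488.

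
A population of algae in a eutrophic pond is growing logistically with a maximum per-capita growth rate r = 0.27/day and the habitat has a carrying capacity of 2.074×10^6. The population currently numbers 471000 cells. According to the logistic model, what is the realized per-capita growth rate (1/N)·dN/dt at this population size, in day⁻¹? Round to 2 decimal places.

(1/N)·dN/dt = r(1 − N/K) = 0.27 × (1 − 471000/2.074×10^6).
= 0.27 × 0.7729 = 0.20868.

0.21 per day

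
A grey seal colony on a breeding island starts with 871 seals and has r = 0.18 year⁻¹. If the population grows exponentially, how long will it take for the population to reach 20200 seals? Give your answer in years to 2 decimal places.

Set N₀·e^(rt) = 20200: e^(0.18·t) = 20200/871 = 23.192.
0.18·t = ln(23.192) = 3.1438, so t = 3.1438/0.18 = 17.466.

17.47 years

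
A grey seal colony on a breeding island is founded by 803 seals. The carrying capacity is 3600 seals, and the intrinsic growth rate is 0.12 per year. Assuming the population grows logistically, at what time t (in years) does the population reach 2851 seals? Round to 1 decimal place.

A = (K − N₀)/N₀ = (3600 − 803)/803 = 3.4832.
Solve 3600/(1 + 3.4832·e^(−0.12t)) = 2851: 1 + 3.4832·e^(−0.12t) = 1.2627, so e^(−0.12t) = 0.0754237.
−0.12·t = ln(0.0754237) = -2.5846, so t = 2.5846/0.12 = 21.539.

21.5 years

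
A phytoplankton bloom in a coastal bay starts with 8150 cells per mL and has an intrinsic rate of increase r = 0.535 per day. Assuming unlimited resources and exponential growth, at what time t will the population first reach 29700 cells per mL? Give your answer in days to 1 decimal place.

2.4 days

Set N₀·e^(rt) = 29700: e^(0.535·t) = 29700/8150 = 3.6442.
0.535·t = ln(3.6442) = 1.2931, so t = 1.2931/0.535 = 2.4171.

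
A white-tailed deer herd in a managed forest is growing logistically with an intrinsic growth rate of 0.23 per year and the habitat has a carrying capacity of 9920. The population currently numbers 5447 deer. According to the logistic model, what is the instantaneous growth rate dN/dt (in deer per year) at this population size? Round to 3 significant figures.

dN/dt = rN(1 − N/K) = 0.23 × 5447 × (1 − 5447/9920).
1 − 5447/9920 = 0.45091; dN/dt = 0.23 × 5447 × 0.45091 = 564.9.

565 deer per year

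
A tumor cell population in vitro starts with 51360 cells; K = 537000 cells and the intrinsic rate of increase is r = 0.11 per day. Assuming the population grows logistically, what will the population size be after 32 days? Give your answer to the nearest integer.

A = (K − N₀)/N₀ = (537000 − 51360)/51360 = 9.4556.
N(t) = K/(1 + A·e^(−rt)) = 537000/(1 + 9.4556×e^(−0.11×32)).
e^(−3.52) = 0.029599; denominator = 1 + 9.4556×0.029599 = 1.2799.
N = 537000/1.2799 = 419570.

419570 cells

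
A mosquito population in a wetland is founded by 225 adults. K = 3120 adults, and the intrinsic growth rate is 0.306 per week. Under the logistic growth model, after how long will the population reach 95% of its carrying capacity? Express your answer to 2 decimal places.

17.97 weeks

A = (K − N₀)/N₀ = (3120 − 225)/225 = 12.867.
Solve 3120/(1 + 12.867·e^(−0.306t)) = 2964: 1 + 12.867·e^(−0.306t) = 1.0526, so e^(−0.306t) = 0.00409054.
−0.306·t = ln(0.00409054) = -5.4991, so t = 5.4991/0.306 = 17.971.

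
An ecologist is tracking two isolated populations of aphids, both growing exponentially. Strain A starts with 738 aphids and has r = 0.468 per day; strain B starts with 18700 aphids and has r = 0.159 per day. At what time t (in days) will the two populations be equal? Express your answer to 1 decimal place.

10.5 days

Set 738·e^(0.468t) = 18700·e^(0.159t).
e^((0.468 − 0.159)t) = 18700/738 → e^(0.309·t) = 25.339.
0.309·t = ln(25.339) = 3.2323, so t = 3.2323/0.309 = 10.461.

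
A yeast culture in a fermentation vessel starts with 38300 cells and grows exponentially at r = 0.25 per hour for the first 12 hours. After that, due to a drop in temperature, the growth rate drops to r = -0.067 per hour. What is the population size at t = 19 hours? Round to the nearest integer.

Phase 1: N(12) = 38300·e^(0.25×12) = 38300·e^3 = 769276.
Phase 2 runs for 19 − 12 = 7 hours at r = -0.067.
N(19) = 769276·e^(-0.067×7) = 769276·e^-0.469 = 481280.

481280 cells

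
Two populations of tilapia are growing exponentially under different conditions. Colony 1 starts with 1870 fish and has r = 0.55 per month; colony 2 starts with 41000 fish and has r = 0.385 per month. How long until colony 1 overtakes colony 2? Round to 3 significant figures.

Set 1870·e^(0.55t) = 41000·e^(0.385t).
e^((0.55 − 0.385)t) = 41000/1870 → e^(0.165·t) = 21.925.
0.165·t = ln(21.925) = 3.0876, so t = 3.0876/0.165 = 18.713.

18.7 months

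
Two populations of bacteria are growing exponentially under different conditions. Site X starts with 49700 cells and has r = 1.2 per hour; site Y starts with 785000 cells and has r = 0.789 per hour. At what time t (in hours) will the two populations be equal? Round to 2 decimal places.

Set 49700·e^(1.2t) = 785000·e^(0.789t).
e^((1.2 − 0.789)t) = 785000/49700 → e^(0.411·t) = 15.795.
0.411·t = ln(15.795) = 2.7597, so t = 2.7597/0.411 = 6.7145.

6.71 hours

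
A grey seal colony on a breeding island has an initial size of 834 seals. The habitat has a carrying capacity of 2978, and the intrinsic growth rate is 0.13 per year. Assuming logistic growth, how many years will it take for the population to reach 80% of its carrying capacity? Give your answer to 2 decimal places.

A = (K − N₀)/N₀ = (2978 − 834)/834 = 2.5707.
Solve 2978/(1 + 2.5707·e^(−0.13t)) = 2382.4: 1 + 2.5707·e^(−0.13t) = 1.25, so e^(−0.13t) = 0.0972481.
−0.13·t = ln(0.0972481) = -2.3305, so t = 2.3305/0.13 = 17.927.

17.93 years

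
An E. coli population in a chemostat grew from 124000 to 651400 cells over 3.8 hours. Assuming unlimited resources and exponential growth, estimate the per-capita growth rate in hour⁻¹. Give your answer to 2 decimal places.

From N(t) = N₀·e^(rt): e^(r·3.8) = 651400/124000 = 5.2532.
r·3.8 = ln(5.2532) = 1.6588, so r = 1.6588/3.8 = 0.43654.

0.44 per hour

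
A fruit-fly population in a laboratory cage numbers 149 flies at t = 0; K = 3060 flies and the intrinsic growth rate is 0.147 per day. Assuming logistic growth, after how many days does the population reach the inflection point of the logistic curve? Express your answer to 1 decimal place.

20.2 days

Logistic growth is fastest at N = K/2 = 1530.
A = (K − N₀)/N₀ = 19.537. Set K/(1 + A·e^(−rt)) = K/2 → A·e^(−rt) = 1.
e^(−0.147t) = 1/19.537 = 0.0511852, so t = ln(19.537)/0.147 = 2.9723/0.147 = 20.22.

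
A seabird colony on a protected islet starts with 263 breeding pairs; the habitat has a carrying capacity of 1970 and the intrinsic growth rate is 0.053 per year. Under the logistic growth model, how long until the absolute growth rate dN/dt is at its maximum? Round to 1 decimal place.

Logistic growth is fastest at N = K/2 = 985.
A = (K − N₀)/N₀ = 6.4905. Set K/(1 + A·e^(−rt)) = K/2 → A·e^(−rt) = 1.
e^(−0.053t) = 1/6.4905 = 0.154071, so t = ln(6.4905)/0.053 = 1.8703/0.053 = 35.289.

35.3 years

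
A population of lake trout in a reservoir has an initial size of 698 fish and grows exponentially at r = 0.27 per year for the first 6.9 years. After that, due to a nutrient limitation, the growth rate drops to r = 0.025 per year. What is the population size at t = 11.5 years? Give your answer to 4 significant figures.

Phase 1: N(6.9) = 698·e^(0.27×6.9) = 698·e^1.863 = 4497.24.
Phase 2 runs for 11.5 − 6.9 = 4.6 years at r = 0.025.
N(11.5) = 4497.24·e^(0.025×4.6) = 4497.24·e^0.115 = 5045.33.

5045 fish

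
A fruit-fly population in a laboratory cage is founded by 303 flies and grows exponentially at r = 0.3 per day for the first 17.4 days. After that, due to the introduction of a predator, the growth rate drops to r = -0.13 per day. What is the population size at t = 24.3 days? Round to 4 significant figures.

22850 flies

Phase 1: N(17.4) = 303·e^(0.3×17.4) = 303·e^5.22 = 56035.1.
Phase 2 runs for 24.3 − 17.4 = 6.9 days at r = -0.13.
N(24.3) = 56035.1·e^(-0.13×6.9) = 56035.1·e^-0.897 = 22850.6.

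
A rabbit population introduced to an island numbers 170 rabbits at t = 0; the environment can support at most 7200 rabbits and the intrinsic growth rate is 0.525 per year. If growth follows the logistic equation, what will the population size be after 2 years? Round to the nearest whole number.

465 rabbits

A = (K − N₀)/N₀ = (7200 − 170)/170 = 41.353.
N(t) = K/(1 + A·e^(−rt)) = 7200/(1 + 41.353×e^(−0.525×2)).
e^(−1.05) = 0.34994; denominator = 1 + 41.353×0.34994 = 15.471.
N = 7200/15.471 = 465.388.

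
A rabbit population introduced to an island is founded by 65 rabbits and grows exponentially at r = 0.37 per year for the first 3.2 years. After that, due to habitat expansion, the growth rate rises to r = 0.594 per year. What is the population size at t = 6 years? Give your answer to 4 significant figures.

Phase 1: N(3.2) = 65·e^(0.37×3.2) = 65·e^1.184 = 212.382.
Phase 2 runs for 6 − 3.2 = 2.8 years at r = 0.594.
N(6) = 212.382·e^(0.594×2.8) = 212.382·e^1.663 = 1120.56.

1121 rabbits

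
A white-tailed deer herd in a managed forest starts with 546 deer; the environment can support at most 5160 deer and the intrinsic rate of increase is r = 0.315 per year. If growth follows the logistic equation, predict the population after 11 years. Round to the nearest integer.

4081 deer

A = (K − N₀)/N₀ = (5160 − 546)/546 = 8.4505.
N(t) = K/(1 + A·e^(−rt)) = 5160/(1 + 8.4505×e^(−0.315×11)).
e^(−3.465) = 0.031273; denominator = 1 + 8.4505×0.031273 = 1.2643.
N = 5160/1.2643 = 4081.39.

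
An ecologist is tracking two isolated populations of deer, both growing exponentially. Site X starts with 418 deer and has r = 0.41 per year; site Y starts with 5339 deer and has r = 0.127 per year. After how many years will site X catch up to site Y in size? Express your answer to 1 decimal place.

9.0 years

Set 418·e^(0.41t) = 5339·e^(0.127t).
e^((0.41 − 0.127)t) = 5339/418 → e^(0.283·t) = 12.773.
0.283·t = ln(12.773) = 2.5473, so t = 2.5473/0.283 = 9.0011.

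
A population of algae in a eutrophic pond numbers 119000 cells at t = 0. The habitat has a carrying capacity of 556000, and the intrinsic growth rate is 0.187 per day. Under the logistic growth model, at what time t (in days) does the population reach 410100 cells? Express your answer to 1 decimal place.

A = (K − N₀)/N₀ = (556000 − 119000)/119000 = 3.6723.
Solve 556000/(1 + 3.6723·e^(−0.187t)) = 410100: 1 + 3.6723·e^(−0.187t) = 1.3558, so e^(−0.187t) = 0.0968793.
−0.187·t = ln(0.0968793) = -2.3343, so t = 2.3343/0.187 = 12.483.

12.5 days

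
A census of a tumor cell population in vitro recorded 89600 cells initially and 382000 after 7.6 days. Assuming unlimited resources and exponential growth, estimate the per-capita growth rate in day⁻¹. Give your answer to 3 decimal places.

From N(t) = N₀·e^(rt): e^(r·7.6) = 382000/89600 = 4.2634.
r·7.6 = ln(4.2634) = 1.4501, so r = 1.4501/7.6 = 0.1908.

0.191 per day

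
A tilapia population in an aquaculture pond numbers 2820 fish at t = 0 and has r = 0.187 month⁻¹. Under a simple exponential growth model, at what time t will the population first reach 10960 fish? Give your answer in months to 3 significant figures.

Set N₀·e^(rt) = 10960: e^(0.187·t) = 10960/2820 = 3.8865.
0.187·t = ln(3.8865) = 1.3575, so t = 1.3575/0.187 = 7.2594.

7.26 months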